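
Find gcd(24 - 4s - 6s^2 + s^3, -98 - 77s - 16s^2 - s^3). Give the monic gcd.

Repeated division with remainder:
  s^3 - 6s^2 - 4s + 24 = (-1)(-s^3 - 16s^2 - 77s - 98) + (-22s^2 - 81s - 74)
  -s^3 - 16s^2 - 77s - 98 = ((1/22)s + 271/484)(-22s^2 - 81s - 74) + (-(13689/484)s - 13689/242)
  -22s^2 - 81s - 74 = ((10648/13689)s + 17908/13689)(-(13689/484)s - 13689/242) + (0)
Last nonzero remainder: -(13689/484)s - 13689/242. Dividing through by -13689/484 gives the monic gcd s + 2.

2 + s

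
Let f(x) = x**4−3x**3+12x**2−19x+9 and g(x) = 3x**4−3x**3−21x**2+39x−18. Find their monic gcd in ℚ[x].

x**2−2x+1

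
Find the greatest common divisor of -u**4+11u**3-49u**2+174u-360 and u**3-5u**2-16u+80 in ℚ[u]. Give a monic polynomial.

Euclidean algorithm in ℚ[u]:
  -u**4+11u**3-49u**2+174u-360 = (-u+6)(u**3-5u**2-16u+80) + (-35u**2+350u-840)
  u**3-5u**2-16u+80 = (-(1/35)u-1/7)(-35u**2+350u-840) + (10u-40)
  -35u**2+350u-840 = (-(7/2)u+21)(10u-40) + (0)
Last nonzero remainder: 10u-40. Dividing through by 10 gives the monic gcd u-4.

u-4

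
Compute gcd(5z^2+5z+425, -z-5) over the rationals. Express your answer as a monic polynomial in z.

Repeated division with remainder:
  5z^2+5z+425 = (-5z+20)(-z-5) + (525)
  -z-5 = (-(1/525)z-1/105)(525) + (0)
The last nonzero remainder is the constant 525, so the polynomials are coprime and gcd = 1.

1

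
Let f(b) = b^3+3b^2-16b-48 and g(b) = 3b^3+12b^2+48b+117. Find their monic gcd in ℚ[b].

b+3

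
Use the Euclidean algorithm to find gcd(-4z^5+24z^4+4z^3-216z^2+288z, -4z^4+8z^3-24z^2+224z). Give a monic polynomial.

Apply the Euclidean algorithm:
  -4z^5+24z^4+4z^3-216z^2+288z = (z-4)(-4z^4+8z^3-24z^2+224z) + (60z^3-536z^2+1184z)
  -4z^4+8z^3-24z^2+224z = (-(1/15)z-104/225)(60z^3-536z^2+1184z) + (-(43384/225)z^2+(173536/225)z)
  60z^3-536z^2+1184z = (-(3375/10846)z+8325/5423)(-(43384/225)z^2+(173536/225)z) + (0)
Last nonzero remainder: -(43384/225)z^2+(173536/225)z. Dividing through by -43384/225 gives the monic gcd z^2-4z.

z^2-4z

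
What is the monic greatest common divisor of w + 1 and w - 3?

1

Repeated division with remainder:
  w + 1 = (w - 3) + (4)
  w - 3 = ((1/4)w - 3/4)(4) + (0)
The last nonzero remainder is the constant 4, so the polynomials are coprime and gcd = 1.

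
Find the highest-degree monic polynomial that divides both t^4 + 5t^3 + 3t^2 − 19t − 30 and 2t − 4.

Euclidean algorithm in ℚ[t]:
  t^4 + 5t^3 + 3t^2 − 19t − 30 = ((1/2)t^3 + (7/2)t^2 + (17/2)t + 15/2)(2t − 4) + (0)
Last nonzero remainder: 2t − 4. Dividing through by 2 gives the monic gcd t − 2.

t − 2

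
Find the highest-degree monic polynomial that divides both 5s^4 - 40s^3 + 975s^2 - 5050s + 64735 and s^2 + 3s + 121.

Euclidean algorithm in ℚ[s]:
  5s^4 - 40s^3 + 975s^2 - 5050s + 64735 = (5s^2 - 55s + 535)(s^2 + 3s + 121) + (0)
The last nonzero remainder s^2 + 3s + 121 is already monic.

s^2 + 3s + 121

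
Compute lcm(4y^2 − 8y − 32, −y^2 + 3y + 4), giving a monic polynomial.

y^3 − y^2 − 10y − 8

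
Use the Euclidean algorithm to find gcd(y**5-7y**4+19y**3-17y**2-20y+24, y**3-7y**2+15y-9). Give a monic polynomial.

Apply the Euclidean algorithm:
  y**5-7y**4+19y**3-17y**2-20y+24 = (y**2+4)(y**3-7y**2+15y-9) + (20y**2-80y+60)
  y**3-7y**2+15y-9 = ((1/20)y-3/20)(20y**2-80y+60) + (0)
Last nonzero remainder: 20y**2-80y+60. Dividing through by 20 gives the monic gcd y**2-4y+3.

y**2-4y+3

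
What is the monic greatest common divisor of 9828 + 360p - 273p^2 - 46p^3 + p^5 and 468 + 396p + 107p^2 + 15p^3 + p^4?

Euclidean algorithm in ℚ[p]:
  p^5 - 46p^3 - 273p^2 + 360p + 9828 = (p - 15)(p^4 + 15p^3 + 107p^2 + 396p + 468) + (72p^3 + 936p^2 + 5832p + 16848)
  p^4 + 15p^3 + 107p^2 + 396p + 468 = ((1/72)p + 1/36)(72p^3 + 936p^2 + 5832p + 16848) + (0)
Last nonzero remainder: 72p^3 + 936p^2 + 5832p + 16848. Dividing through by 72 gives the monic gcd p^3 + 13p^2 + 81p + 234.

234 + 81p + 13p^2 + p^3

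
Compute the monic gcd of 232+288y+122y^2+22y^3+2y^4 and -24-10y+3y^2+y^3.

Repeated division with remainder:
  2y^4+22y^3+122y^2+288y+232 = (2y+16)(y^3+3y^2-10y-24) + (94y^2+496y+616)
  y^3+3y^2-10y-24 = ((1/94)y-107/4418)(94y^2+496y+616) + (-(10030/2209)y-20060/2209)
  94y^2+496y+616 = (-(103823/5015)y-340186/5015)(-(10030/2209)y-20060/2209) + (0)
Last nonzero remainder: -(10030/2209)y-20060/2209. Dividing through by -10030/2209 gives the monic gcd y+2.

2+y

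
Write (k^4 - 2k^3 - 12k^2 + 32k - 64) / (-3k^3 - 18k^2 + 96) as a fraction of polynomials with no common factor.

(-k^3 + 6k^2 - 12k + 16)/(3k^2 + 6k - 24)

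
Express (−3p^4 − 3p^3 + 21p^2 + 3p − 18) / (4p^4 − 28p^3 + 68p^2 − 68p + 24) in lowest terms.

(−3p^2 − 12p − 9)/(4p^2 − 16p + 12)

Repeated division with remainder:
  −3p^4 − 3p^3 + 21p^2 + 3p − 18 = (−3/4)(4p^4 − 28p^3 + 68p^2 − 68p + 24) + (−24p^3 + 72p^2 − 48p)
  4p^4 − 28p^3 + 68p^2 − 68p + 24 = (−(1/6)p + 2/3)(−24p^3 + 72p^2 − 48p) + (12p^2 − 36p + 24)
  −24p^3 + 72p^2 − 48p = (−2p)(12p^2 − 36p + 24) + (0)
Last nonzero remainder: 12p^2 − 36p + 24. Dividing through by 12 gives the monic gcd p^2 − 3p + 2.
Cancel p^2 − 3p + 2 from numerator and denominator to get the reduced form.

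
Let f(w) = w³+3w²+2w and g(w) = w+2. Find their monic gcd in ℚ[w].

Repeated division with remainder:
  w³+3w²+2w = (w²+w)(w+2) + (0)
The last nonzero remainder w+2 is already monic.

w+2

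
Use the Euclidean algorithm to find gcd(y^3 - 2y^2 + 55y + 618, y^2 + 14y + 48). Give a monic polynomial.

y + 6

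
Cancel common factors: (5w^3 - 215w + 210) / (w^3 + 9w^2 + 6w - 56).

Repeated division with remainder:
  5w^3 - 215w + 210 = (5)(w^3 + 9w^2 + 6w - 56) + (-45w^2 - 245w + 490)
  w^3 + 9w^2 + 6w - 56 = (-(1/45)w - 32/405)(-45w^2 - 245w + 490) + (-(200/81)w - 1400/81)
  -45w^2 - 245w + 490 = ((729/40)w - 567/20)(-(200/81)w - 1400/81) + (0)
Last nonzero remainder: -(200/81)w - 1400/81. Dividing through by -200/81 gives the monic gcd w + 7.
Cancel w + 7 from numerator and denominator to get the reduced form.

(5w^2 - 35w + 30)/(w^2 + 2w - 8)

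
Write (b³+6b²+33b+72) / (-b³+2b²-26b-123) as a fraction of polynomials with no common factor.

By polynomial division,
  b³+6b²+33b+72 = (-1)(-b³+2b²-26b-123) + (8b²+7b-51)
  -b³+2b²-26b-123 = (-(1/8)b+23/64)(8b²+7b-51) + (-(2233/64)b-6699/64)
  8b²+7b-51 = (-(512/2233)b+1088/2233)(-(2233/64)b-6699/64) + (0)
Last nonzero remainder: -(2233/64)b-6699/64. Dividing through by -2233/64 gives the monic gcd b+3.
Cancel b+3 from numerator and denominator to get the reduced form.

(-b²-3b-24)/(b²-5b+41)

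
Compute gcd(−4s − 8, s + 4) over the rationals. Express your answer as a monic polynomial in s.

1

By polynomial division,
  −4s − 8 = (−4)(s + 4) + (8)
  s + 4 = ((1/8)s + 1/2)(8) + (0)
The last nonzero remainder is the constant 8, so the polynomials are coprime and gcd = 1.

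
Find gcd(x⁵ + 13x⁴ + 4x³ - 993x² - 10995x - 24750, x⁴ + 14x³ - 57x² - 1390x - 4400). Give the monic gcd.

x² + x - 110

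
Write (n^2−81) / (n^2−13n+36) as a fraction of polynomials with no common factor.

Apply the Euclidean algorithm:
  n^2−81 = (n^2−13n+36) + (13n−117)
  n^2−13n+36 = ((1/13)n−4/13)(13n−117) + (0)
Last nonzero remainder: 13n−117. Dividing through by 13 gives the monic gcd n−9.
Cancel n−9 from numerator and denominator to get the reduced form.

(n+9)/(n−4)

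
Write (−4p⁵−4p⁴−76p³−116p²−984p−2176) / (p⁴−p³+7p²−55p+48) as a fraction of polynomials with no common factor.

Euclidean algorithm in ℚ[p]:
  −4p⁵−4p⁴−76p³−116p²−984p−2176 = (−4p−8)(p⁴−p³+7p²−55p+48) + (−56p³−280p²−1232p−1792)
  p⁴−p³+7p²−55p+48 = (−(1/56)p+3/28)(−56p³−280p²−1232p−1792) + (15p²+45p+240)
  −56p³−280p²−1232p−1792 = (−(56/15)p−112/15)(15p²+45p+240) + (0)
Last nonzero remainder: 15p²+45p+240. Dividing through by 15 gives the monic gcd p²+3p+16.
Cancel p²+3p+16 from numerator and denominator to get the reduced form.

(−4p³+8p²−36p−136)/(p²−4p+3)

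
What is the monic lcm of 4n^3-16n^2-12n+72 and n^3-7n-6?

Repeated division with remainder:
  4n^3-16n^2-12n+72 = (4)(n^3-7n-6) + (-16n^2+16n+96)
  n^3-7n-6 = (-(1/16)n-1/16)(-16n^2+16n+96) + (0)
Last nonzero remainder: -16n^2+16n+96. Dividing through by -16 gives the monic gcd n^2-n-6.
Then lcm(f, g) = f·g / gcd(f, g); expanding and making the result monic gives the answer.

n^4-3n^3-7n^2+15n+18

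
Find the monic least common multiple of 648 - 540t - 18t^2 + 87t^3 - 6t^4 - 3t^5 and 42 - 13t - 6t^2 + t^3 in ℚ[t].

Apply the Euclidean algorithm:
  -3t^5 - 6t^4 + 87t^3 - 18t^2 - 540t + 648 = (-3t^2 - 24t - 96)(t^3 - 6t^2 - 13t + 42) + (-780t^2 - 780t + 4680)
  t^3 - 6t^2 - 13t + 42 = (-(1/780)t + 7/780)(-780t^2 - 780t + 4680) + (0)
Last nonzero remainder: -780t^2 - 780t + 4680. Dividing through by -780 gives the monic gcd t^2 + t - 6.
Then lcm(f, g) = f·g / gcd(f, g); expanding and making the result monic gives the answer.

1512 - 1476t + 138t^2 + 209t^3 - 43t^4 - 5t^5 + t^6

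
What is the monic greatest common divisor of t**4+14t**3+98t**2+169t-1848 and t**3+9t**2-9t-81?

t-3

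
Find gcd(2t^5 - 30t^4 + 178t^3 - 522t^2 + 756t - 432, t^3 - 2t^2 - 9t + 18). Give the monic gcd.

Euclidean algorithm in ℚ[t]:
  2t^5 - 30t^4 + 178t^3 - 522t^2 + 756t - 432 = (2t^2 - 26t + 144)(t^3 - 2t^2 - 9t + 18) + (-504t^2 + 2520t - 3024)
  t^3 - 2t^2 - 9t + 18 = (-(1/504)t - 1/168)(-504t^2 + 2520t - 3024) + (0)
Last nonzero remainder: -504t^2 + 2520t - 3024. Dividing through by -504 gives the monic gcd t^2 - 5t + 6.

t^2 - 5t + 6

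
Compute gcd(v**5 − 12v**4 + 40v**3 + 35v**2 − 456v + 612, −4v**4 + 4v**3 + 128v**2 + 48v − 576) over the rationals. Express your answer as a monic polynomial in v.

By polynomial division,
  v**5 − 12v**4 + 40v**3 + 35v**2 − 456v + 612 = (−(1/4)v + 11/4)(−4v**4 + 4v**3 + 128v**2 + 48v − 576) + (61v**3 − 305v**2 − 732v + 2196)
  −4v**4 + 4v**3 + 128v**2 + 48v − 576 = (−(4/61)v − 16/61)(61v**3 − 305v**2 − 732v + 2196) + (0)
Last nonzero remainder: 61v**3 − 305v**2 − 732v + 2196. Dividing through by 61 gives the monic gcd v**3 − 5v**2 − 12v + 36.

v**3 − 5v**2 − 12v + 36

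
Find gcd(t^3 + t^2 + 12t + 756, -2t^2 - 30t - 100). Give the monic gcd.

1

By polynomial division,
  t^3 + t^2 + 12t + 756 = (-(1/2)t + 7)(-2t^2 - 30t - 100) + (172t + 1456)
  -2t^2 - 30t - 100 = (-(1/86)t - 281/3698)(172t + 1456) + (19668/1849)
  172t + 1456 = ((79507/4917)t + 673036/4917)(19668/1849) + (0)
The last nonzero remainder is the constant 19668/1849, so the polynomials are coprime and gcd = 1.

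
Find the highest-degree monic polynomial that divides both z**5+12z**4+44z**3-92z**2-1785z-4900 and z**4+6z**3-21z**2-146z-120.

z**2-z-20

Repeated division with remainder:
  z**5+12z**4+44z**3-92z**2-1785z-4900 = (z+6)(z**4+6z**3-21z**2-146z-120) + (29z**3+180z**2-789z-4180)
  z**4+6z**3-21z**2-146z-120 = ((1/29)z-6/841)(29z**3+180z**2-789z-4180) + ((6300/841)z**2-(6300/841)z-126000/841)
  29z**3+180z**2-789z-4180 = ((24389/6300)z+175769/6300)((6300/841)z**2-(6300/841)z-126000/841) + (0)
Last nonzero remainder: (6300/841)z**2-(6300/841)z-126000/841. Dividing through by 6300/841 gives the monic gcd z**2-z-20.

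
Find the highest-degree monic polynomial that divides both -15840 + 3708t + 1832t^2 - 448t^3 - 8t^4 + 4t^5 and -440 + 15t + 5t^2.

Repeated division with remainder:
  4t^5 - 8t^4 - 448t^3 + 1832t^2 + 3708t - 15840 = ((4/5)t^3 - 4t^2 - (36/5)t + 36)(5t^2 + 15t - 440) + (0)
Last nonzero remainder: 5t^2 + 15t - 440. Dividing through by 5 gives the monic gcd t^2 + 3t - 88.

-88 + 3t + t^2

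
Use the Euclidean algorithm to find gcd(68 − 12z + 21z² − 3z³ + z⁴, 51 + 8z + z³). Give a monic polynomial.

Apply the Euclidean algorithm:
  z⁴ − 3z³ + 21z² − 12z + 68 = (z − 3)(z³ + 8z + 51) + (13z² − 39z + 221)
  z³ + 8z + 51 = ((1/13)z + 3/13)(13z² − 39z + 221) + (0)
Last nonzero remainder: 13z² − 39z + 221. Dividing through by 13 gives the monic gcd z² − 3z + 17.

17 − 3z + z²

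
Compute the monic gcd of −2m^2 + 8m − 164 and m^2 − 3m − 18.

1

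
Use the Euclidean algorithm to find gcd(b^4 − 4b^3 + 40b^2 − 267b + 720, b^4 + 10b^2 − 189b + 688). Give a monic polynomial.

Repeated division with remainder:
  b^4 − 4b^3 + 40b^2 − 267b + 720 = (b^4 + 10b^2 − 189b + 688) + (−4b^3 + 30b^2 − 78b + 32)
  b^4 + 10b^2 − 189b + 688 = (−(1/4)b − 15/8)(−4b^3 + 30b^2 − 78b + 32) + ((187/4)b^2 − (1309/4)b + 748)
  −4b^3 + 30b^2 − 78b + 32 = (−(16/187)b + 8/187)((187/4)b^2 − (1309/4)b + 748) + (0)
Last nonzero remainder: (187/4)b^2 − (1309/4)b + 748. Dividing through by 187/4 gives the monic gcd b^2 − 7b + 16.

b^2 − 7b + 16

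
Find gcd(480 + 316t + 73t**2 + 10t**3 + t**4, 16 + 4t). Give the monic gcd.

By polynomial division,
  t**4 + 10t**3 + 73t**2 + 316t + 480 = ((1/4)t**3 + (3/2)t**2 + (49/4)t + 30)(4t + 16) + (0)
Last nonzero remainder: 4t + 16. Dividing through by 4 gives the monic gcd t + 4.

4 + t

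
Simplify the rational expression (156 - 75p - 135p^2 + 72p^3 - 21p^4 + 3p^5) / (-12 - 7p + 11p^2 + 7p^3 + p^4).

Repeated division with remainder:
  3p^5 - 21p^4 + 72p^3 - 135p^2 - 75p + 156 = (3p - 42)(p^4 + 7p^3 + 11p^2 - 7p - 12) + (333p^3 + 348p^2 - 333p - 348)
  p^4 + 7p^3 + 11p^2 - 7p - 12 = ((1/333)p + 661/36963)(333p^3 + 348p^2 - 333p - 348) + ((71176/12321)p^2 - 71176/12321)
  333p^3 + 348p^2 - 333p - 348 = ((4102893/71176)p + 1071927/17794)((71176/12321)p^2 - 71176/12321) + (0)
Last nonzero remainder: (71176/12321)p^2 - 71176/12321. Dividing through by 71176/12321 gives the monic gcd p^2 - 1.
Cancel p^2 - 1 from numerator and denominator to get the reduced form.

(-156 + 75p - 21p^2 + 3p^3)/(12 + 7p + p^2)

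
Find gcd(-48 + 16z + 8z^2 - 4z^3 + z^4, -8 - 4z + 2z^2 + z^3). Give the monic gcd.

By polynomial division,
  z^4 - 4z^3 + 8z^2 + 16z - 48 = (z - 6)(z^3 + 2z^2 - 4z - 8) + (24z^2 - 96)
  z^3 + 2z^2 - 4z - 8 = ((1/24)z + 1/12)(24z^2 - 96) + (0)
Last nonzero remainder: 24z^2 - 96. Dividing through by 24 gives the monic gcd z^2 - 4.

-4 + z^2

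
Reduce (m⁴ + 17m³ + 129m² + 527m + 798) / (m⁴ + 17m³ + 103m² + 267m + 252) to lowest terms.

Apply the Euclidean algorithm:
  m⁴ + 17m³ + 129m² + 527m + 798 = (m⁴ + 17m³ + 103m² + 267m + 252) + (26m² + 260m + 546)
  m⁴ + 17m³ + 103m² + 267m + 252 = ((1/26)m² + (7/26)m + 6/13)(26m² + 260m + 546) + (0)
Last nonzero remainder: 26m² + 260m + 546. Dividing through by 26 gives the monic gcd m² + 10m + 21.
Cancel m² + 10m + 21 from numerator and denominator to get the reduced form.

(m² + 7m + 38)/(m² + 7m + 12)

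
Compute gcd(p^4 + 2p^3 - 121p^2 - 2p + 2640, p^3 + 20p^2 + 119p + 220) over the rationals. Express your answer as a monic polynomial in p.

Apply the Euclidean algorithm:
  p^4 + 2p^3 - 121p^2 - 2p + 2640 = (p - 18)(p^3 + 20p^2 + 119p + 220) + (120p^2 + 1920p + 6600)
  p^3 + 20p^2 + 119p + 220 = ((1/120)p + 1/30)(120p^2 + 1920p + 6600) + (0)
Last nonzero remainder: 120p^2 + 1920p + 6600. Dividing through by 120 gives the monic gcd p^2 + 16p + 55.

p^2 + 16p + 55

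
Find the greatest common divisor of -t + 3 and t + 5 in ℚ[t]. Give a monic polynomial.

1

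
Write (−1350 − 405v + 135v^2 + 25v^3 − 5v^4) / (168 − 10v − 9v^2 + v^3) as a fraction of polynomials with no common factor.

(225 + 105v − 5v^2 − 5v^3)/(−28 − 3v + v^2)

By polynomial division,
  −5v^4 + 25v^3 + 135v^2 − 405v − 1350 = (−5v − 20)(v^3 − 9v^2 − 10v + 168) + (−95v^2 + 235v + 2010)
  v^3 − 9v^2 − 10v + 168 = (−(1/95)v + 124/1805)(−95v^2 + 235v + 2010) + (−(1800/361)v + 10800/361)
  −95v^2 + 235v + 2010 = ((6859/360)v + 24187/360)(−(1800/361)v + 10800/361) + (0)
Last nonzero remainder: −(1800/361)v + 10800/361. Dividing through by −1800/361 gives the monic gcd v − 6.
Cancel v − 6 from numerator and denominator to get the reduced form.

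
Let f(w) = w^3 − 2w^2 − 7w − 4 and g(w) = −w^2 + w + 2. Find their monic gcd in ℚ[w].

w + 1

Euclidean algorithm in ℚ[w]:
  w^3 − 2w^2 − 7w − 4 = (−w + 1)(−w^2 + w + 2) + (−6w − 6)
  −w^2 + w + 2 = ((1/6)w − 1/3)(−6w − 6) + (0)
Last nonzero remainder: −6w − 6. Dividing through by −6 gives the monic gcd w + 1.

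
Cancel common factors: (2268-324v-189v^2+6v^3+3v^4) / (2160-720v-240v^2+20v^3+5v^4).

(63-30v+3v^2)/(60-40v+5v^2)

Repeated division with remainder:
  3v^4+6v^3-189v^2-324v+2268 = (3/5)(5v^4+20v^3-240v^2-720v+2160) + (-6v^3-45v^2+108v+972)
  5v^4+20v^3-240v^2-720v+2160 = (-(5/6)v+35/12)(-6v^3-45v^2+108v+972) + (-(75/4)v^2-225v-675)
  -6v^3-45v^2+108v+972 = ((8/25)v-36/25)(-(75/4)v^2-225v-675) + (0)
Last nonzero remainder: -(75/4)v^2-225v-675. Dividing through by -75/4 gives the monic gcd v^2+12v+36.
Cancel v^2+12v+36 from numerator and denominator to get the reduced form.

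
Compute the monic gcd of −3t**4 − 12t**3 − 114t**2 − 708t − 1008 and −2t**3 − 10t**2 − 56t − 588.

t**2 − 2t + 42

Apply the Euclidean algorithm:
  −3t**4 − 12t**3 − 114t**2 − 708t − 1008 = ((3/2)t − 3/2)(−2t**3 − 10t**2 − 56t − 588) + (−45t**2 + 90t − 1890)
  −2t**3 − 10t**2 − 56t − 588 = ((2/45)t + 14/45)(−45t**2 + 90t − 1890) + (0)
Last nonzero remainder: −45t**2 + 90t − 1890. Dividing through by −45 gives the monic gcd t**2 − 2t + 42.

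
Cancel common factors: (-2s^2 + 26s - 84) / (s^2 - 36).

(-2s + 14)/(s + 6)

Repeated division with remainder:
  -2s^2 + 26s - 84 = (-2)(s^2 - 36) + (26s - 156)
  s^2 - 36 = ((1/26)s + 3/13)(26s - 156) + (0)
Last nonzero remainder: 26s - 156. Dividing through by 26 gives the monic gcd s - 6.
Cancel s - 6 from numerator and denominator to get the reduced form.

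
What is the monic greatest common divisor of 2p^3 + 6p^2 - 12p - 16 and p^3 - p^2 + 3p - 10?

p - 2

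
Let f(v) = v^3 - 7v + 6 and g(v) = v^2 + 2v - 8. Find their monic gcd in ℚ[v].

v - 2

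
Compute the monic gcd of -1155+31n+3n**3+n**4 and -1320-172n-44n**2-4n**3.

Apply the Euclidean algorithm:
  n**4+3n**3+31n-1155 = (-(1/4)n+2)(-4n**3-44n**2-172n-1320) + (45n**2+45n+1485)
  -4n**3-44n**2-172n-1320 = (-(4/45)n-8/9)(45n**2+45n+1485) + (0)
Last nonzero remainder: 45n**2+45n+1485. Dividing through by 45 gives the monic gcd n**2+n+33.

33+n+n**2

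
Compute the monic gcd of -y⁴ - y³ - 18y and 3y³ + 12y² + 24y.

Apply the Euclidean algorithm:
  -y⁴ - y³ - 18y = (-(1/3)y + 1)(3y³ + 12y² + 24y) + (-4y² - 42y)
  3y³ + 12y² + 24y = (-(3/4)y + 39/8)(-4y² - 42y) + ((915/4)y)
  -4y² - 42y = (-(16/915)y - 56/305)((915/4)y) + (0)
Last nonzero remainder: (915/4)y. Dividing through by 915/4 gives the monic gcd y.

y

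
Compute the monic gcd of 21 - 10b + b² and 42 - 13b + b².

-7 + b

Euclidean algorithm in ℚ[b]:
  b² - 10b + 21 = (b² - 13b + 42) + (3b - 21)
  b² - 13b + 42 = ((1/3)b - 2)(3b - 21) + (0)
Last nonzero remainder: 3b - 21. Dividing through by 3 gives the monic gcd b - 7.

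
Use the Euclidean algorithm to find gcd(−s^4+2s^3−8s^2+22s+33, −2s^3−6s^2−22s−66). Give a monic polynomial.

s^2+11

Euclidean algorithm in ℚ[s]:
  −s^4+2s^3−8s^2+22s+33 = ((1/2)s−5/2)(−2s^3−6s^2−22s−66) + (−12s^2−132)
  −2s^3−6s^2−22s−66 = ((1/6)s+1/2)(−12s^2−132) + (0)
Last nonzero remainder: −12s^2−132. Dividing through by −12 gives the monic gcd s^2+11.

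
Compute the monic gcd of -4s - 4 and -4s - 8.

Euclidean algorithm in ℚ[s]:
  -4s - 4 = (-4s - 8) + (4)
  -4s - 8 = (-s - 2)(4) + (0)
The last nonzero remainder is the constant 4, so the polynomials are coprime and gcd = 1.

1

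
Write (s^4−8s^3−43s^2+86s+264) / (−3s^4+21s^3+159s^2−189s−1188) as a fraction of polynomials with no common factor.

Apply the Euclidean algorithm:
  s^4−8s^3−43s^2+86s+264 = (−1/3)(−3s^4+21s^3+159s^2−189s−1188) + (−s^3+10s^2+23s−132)
  −3s^4+21s^3+159s^2−189s−1188 = (3s+9)(−s^3+10s^2+23s−132) + (0)
Last nonzero remainder: −s^3+10s^2+23s−132. Dividing through by −1 gives the monic gcd s^3−10s^2−23s+132.
Cancel s^3−10s^2−23s+132 from numerator and denominator to get the reduced form.

(−s−2)/(3s+9)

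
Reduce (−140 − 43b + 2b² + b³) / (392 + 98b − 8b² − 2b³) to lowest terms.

(−5 − b)/(14 + 2b)

Euclidean algorithm in ℚ[b]:
  b³ + 2b² − 43b − 140 = (−1/2)(−2b³ − 8b² + 98b + 392) + (−2b² + 6b + 56)
  −2b³ − 8b² + 98b + 392 = (b + 7)(−2b² + 6b + 56) + (0)
Last nonzero remainder: −2b² + 6b + 56. Dividing through by −2 gives the monic gcd b² − 3b − 28.
Cancel b² − 3b − 28 from numerator and denominator to get the reduced form.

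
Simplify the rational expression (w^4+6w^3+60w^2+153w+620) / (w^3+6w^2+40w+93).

Repeated division with remainder:
  w^4+6w^3+60w^2+153w+620 = (w)(w^3+6w^2+40w+93) + (20w^2+60w+620)
  w^3+6w^2+40w+93 = ((1/20)w+3/20)(20w^2+60w+620) + (0)
Last nonzero remainder: 20w^2+60w+620. Dividing through by 20 gives the monic gcd w^2+3w+31.
Cancel w^2+3w+31 from numerator and denominator to get the reduced form.

(w^2+3w+20)/(w+3)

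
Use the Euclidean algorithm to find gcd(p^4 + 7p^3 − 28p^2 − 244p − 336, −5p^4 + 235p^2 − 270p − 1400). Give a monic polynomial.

Repeated division with remainder:
  p^4 + 7p^3 − 28p^2 − 244p − 336 = (−1/5)(−5p^4 + 235p^2 − 270p − 1400) + (7p^3 + 19p^2 − 298p − 616)
  −5p^4 + 235p^2 − 270p − 1400 = (−(5/7)p + 95/49)(7p^3 + 19p^2 − 298p − 616) + (−(720/49)p^2 − (6480/49)p − 1440/7)
  7p^3 + 19p^2 − 298p − 616 = (−(343/720)p + 539/180)(−(720/49)p^2 − (6480/49)p − 1440/7) + (0)
Last nonzero remainder: −(720/49)p^2 − (6480/49)p − 1440/7. Dividing through by −720/49 gives the monic gcd p^2 + 9p + 14.

p^2 + 9p + 14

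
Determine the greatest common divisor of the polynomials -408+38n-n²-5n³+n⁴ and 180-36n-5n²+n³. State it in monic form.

-6+n

Apply the Euclidean algorithm:
  n⁴-5n³-n²+38n-408 = (n)(n³-5n²-36n+180) + (35n²-142n-408)
  n³-5n²-36n+180 = ((1/35)n-33/1225)(35n²-142n-408) + (-(34506/1225)n+207036/1225)
  35n²-142n-408 = (-(42875/34506)n-41650/17253)(-(34506/1225)n+207036/1225) + (0)
Last nonzero remainder: -(34506/1225)n+207036/1225. Dividing through by -34506/1225 gives the monic gcd n-6.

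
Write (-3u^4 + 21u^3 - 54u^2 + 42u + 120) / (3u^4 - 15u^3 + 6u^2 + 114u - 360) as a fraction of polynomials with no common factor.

(-u - 1)/(u + 3)

Apply the Euclidean algorithm:
  -3u^4 + 21u^3 - 54u^2 + 42u + 120 = (-1)(3u^4 - 15u^3 + 6u^2 + 114u - 360) + (6u^3 - 48u^2 + 156u - 240)
  3u^4 - 15u^3 + 6u^2 + 114u - 360 = ((1/2)u + 3/2)(6u^3 - 48u^2 + 156u - 240) + (0)
Last nonzero remainder: 6u^3 - 48u^2 + 156u - 240. Dividing through by 6 gives the monic gcd u^3 - 8u^2 + 26u - 40.
Cancel u^3 - 8u^2 + 26u - 40 from numerator and denominator to get the reduced form.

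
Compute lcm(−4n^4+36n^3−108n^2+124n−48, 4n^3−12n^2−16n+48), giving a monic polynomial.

n^6−9n^5+23n^4+5n^3−96n^2+124n−48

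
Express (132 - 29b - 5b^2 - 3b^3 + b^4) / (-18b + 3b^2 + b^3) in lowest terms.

(-44 - 5b + b^3)/(6b + b^2)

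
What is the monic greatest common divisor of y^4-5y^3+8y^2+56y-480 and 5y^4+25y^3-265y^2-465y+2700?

By polynomial division,
  y^4-5y^3+8y^2+56y-480 = (1/5)(5y^4+25y^3-265y^2-465y+2700) + (-10y^3+61y^2+149y-1020)
  5y^4+25y^3-265y^2-465y+2700 = (-(1/2)y-111/20)(-10y^3+61y^2+149y-1020) + ((2961/20)y^2-(2961/20)y-2961)
  -10y^3+61y^2+149y-1020 = (-(200/2961)y+340/987)((2961/20)y^2-(2961/20)y-2961) + (0)
Last nonzero remainder: (2961/20)y^2-(2961/20)y-2961. Dividing through by 2961/20 gives the monic gcd y^2-y-20.

y^2-y-20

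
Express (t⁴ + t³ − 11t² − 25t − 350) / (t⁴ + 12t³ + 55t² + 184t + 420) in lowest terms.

By polynomial division,
  t⁴ + t³ − 11t² − 25t − 350 = (t⁴ + 12t³ + 55t² + 184t + 420) + (−11t³ − 66t² − 209t − 770)
  t⁴ + 12t³ + 55t² + 184t + 420 = (−(1/11)t − 6/11)(−11t³ − 66t² − 209t − 770) + (0)
Last nonzero remainder: −11t³ − 66t² − 209t − 770. Dividing through by −11 gives the monic gcd t³ + 6t² + 19t + 70.
Cancel t³ + 6t² + 19t + 70 from numerator and denominator to get the reduced form.

(t − 5)/(t + 6)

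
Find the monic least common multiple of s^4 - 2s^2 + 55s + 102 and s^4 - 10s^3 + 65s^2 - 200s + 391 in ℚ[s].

s^6 - 5s^5 + 21s^4 + 65s^3 - 219s^2 + 755s + 2346

Repeated division with remainder:
  s^4 - 2s^2 + 55s + 102 = (s^4 - 10s^3 + 65s^2 - 200s + 391) + (10s^3 - 67s^2 + 255s - 289)
  s^4 - 10s^3 + 65s^2 - 200s + 391 = ((1/10)s - 33/100)(10s^3 - 67s^2 + 255s - 289) + ((1739/100)s^2 - (1739/20)s + 29563/100)
  10s^3 - 67s^2 + 255s - 289 = ((1000/1739)s - 1700/1739)((1739/100)s^2 - (1739/20)s + 29563/100) + (0)
Last nonzero remainder: (1739/100)s^2 - (1739/20)s + 29563/100. Dividing through by 1739/100 gives the monic gcd s^2 - 5s + 17.
Then lcm(f, g) = f·g / gcd(f, g); expanding and making the result monic gives the answer.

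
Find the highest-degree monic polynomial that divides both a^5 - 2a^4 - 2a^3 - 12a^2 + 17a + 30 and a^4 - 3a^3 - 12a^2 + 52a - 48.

a^2 - 5a + 6

Repeated division with remainder:
  a^5 - 2a^4 - 2a^3 - 12a^2 + 17a + 30 = (a + 1)(a^4 - 3a^3 - 12a^2 + 52a - 48) + (13a^3 - 52a^2 + 13a + 78)
  a^4 - 3a^3 - 12a^2 + 52a - 48 = ((1/13)a + 1/13)(13a^3 - 52a^2 + 13a + 78) + (-9a^2 + 45a - 54)
  13a^3 - 52a^2 + 13a + 78 = (-(13/9)a - 13/9)(-9a^2 + 45a - 54) + (0)
Last nonzero remainder: -9a^2 + 45a - 54. Dividing through by -9 gives the monic gcd a^2 - 5a + 6.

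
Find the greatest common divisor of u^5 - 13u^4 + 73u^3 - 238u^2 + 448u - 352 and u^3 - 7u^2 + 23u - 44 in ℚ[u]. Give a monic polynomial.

u^3 - 7u^2 + 23u - 44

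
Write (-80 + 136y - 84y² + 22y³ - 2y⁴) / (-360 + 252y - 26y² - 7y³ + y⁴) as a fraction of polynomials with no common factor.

Euclidean algorithm in ℚ[y]:
  -2y⁴ + 22y³ - 84y² + 136y - 80 = (-2)(y⁴ - 7y³ - 26y² + 252y - 360) + (8y³ - 136y² + 640y - 800)
  y⁴ - 7y³ - 26y² + 252y - 360 = ((1/8)y + 5/4)(8y³ - 136y² + 640y - 800) + (64y² - 448y + 640)
  8y³ - 136y² + 640y - 800 = ((1/8)y - 5/4)(64y² - 448y + 640) + (0)
Last nonzero remainder: 64y² - 448y + 640. Dividing through by 64 gives the monic gcd y² - 7y + 10.
Cancel y² - 7y + 10 from numerator and denominator to get the reduced form.

(-8 + 8y - 2y²)/(-36 + y²)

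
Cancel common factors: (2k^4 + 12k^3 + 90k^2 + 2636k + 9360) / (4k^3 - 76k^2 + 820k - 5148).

(k^2 + 14k + 40)/(2k - 22)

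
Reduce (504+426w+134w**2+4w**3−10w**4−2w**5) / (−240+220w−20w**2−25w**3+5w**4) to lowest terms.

By polynomial division,
  −2w**5−10w**4+4w**3+134w**2+426w+504 = (−(2/5)w−4)(5w**4−25w**3−20w**2+220w−240) + (−104w**3+142w**2+1210w−456)
  5w**4−25w**3−20w**2+220w−240 = (−(5/104)w+945/5408)(−104w**3+142w**2+1210w−456) + ((36125/2704)w**2−(36125/2704)w−108375/676)
  −104w**3+142w**2+1210w−456 = (−(281216/36125)w+102752/36125)((36125/2704)w**2−(36125/2704)w−108375/676) + (0)
Last nonzero remainder: (36125/2704)w**2−(36125/2704)w−108375/676. Dividing through by 36125/2704 gives the monic gcd w**2−w−12.
Cancel w**2−w−12 from numerator and denominator to get the reduced form.

(−42−32w−12w**2−2w**3)/(20−20w+5w**2)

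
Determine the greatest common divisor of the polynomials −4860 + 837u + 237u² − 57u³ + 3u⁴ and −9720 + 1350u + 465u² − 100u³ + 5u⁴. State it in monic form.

Repeated division with remainder:
  3u⁴ − 57u³ + 237u² + 837u − 4860 = (3/5)(5u⁴ − 100u³ + 465u² + 1350u − 9720) + (3u³ − 42u² + 27u + 972)
  5u⁴ − 100u³ + 465u² + 1350u − 9720 = ((5/3)u − 10)(3u³ − 42u² + 27u + 972) + (0)
Last nonzero remainder: 3u³ − 42u² + 27u + 972. Dividing through by 3 gives the monic gcd u³ − 14u² + 9u + 324.

324 + 9u − 14u² + u³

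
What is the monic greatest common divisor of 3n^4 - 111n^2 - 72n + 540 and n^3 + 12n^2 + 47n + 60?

n^2 + 8n + 15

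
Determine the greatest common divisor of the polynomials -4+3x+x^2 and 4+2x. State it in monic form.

1

Euclidean algorithm in ℚ[x]:
  x^2+3x-4 = ((1/2)x+1/2)(2x+4) + (-6)
  2x+4 = (-(1/3)x-2/3)(-6) + (0)
The last nonzero remainder is the constant -6, so the polynomials are coprime and gcd = 1.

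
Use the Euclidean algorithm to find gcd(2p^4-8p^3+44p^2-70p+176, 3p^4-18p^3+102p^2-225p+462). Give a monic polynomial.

By polynomial division,
  2p^4-8p^3+44p^2-70p+176 = (2/3)(3p^4-18p^3+102p^2-225p+462) + (4p^3-24p^2+80p-132)
  3p^4-18p^3+102p^2-225p+462 = ((3/4)p)(4p^3-24p^2+80p-132) + (42p^2-126p+462)
  4p^3-24p^2+80p-132 = ((2/21)p-2/7)(42p^2-126p+462) + (0)
Last nonzero remainder: 42p^2-126p+462. Dividing through by 42 gives the monic gcd p^2-3p+11.

p^2-3p+11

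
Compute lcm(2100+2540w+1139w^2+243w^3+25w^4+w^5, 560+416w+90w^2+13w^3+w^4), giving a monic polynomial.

84000+110000w+57820w^2+16816w^3+3111w^4+383w^5+29w^6+w^7

Repeated division with remainder:
  w^5+25w^4+243w^3+1139w^2+2540w+2100 = (w+12)(w^4+13w^3+90w^2+416w+560) + (−3w^3−357w^2−3012w−4620)
  w^4+13w^3+90w^2+416w+560 = (−(1/3)w+106/3)(−3w^3−357w^2−3012w−4620) + (11700w^2+105300w+163800)
  −3w^3−357w^2−3012w−4620 = (−(1/3900)w−11/390)(11700w^2+105300w+163800) + (0)
Last nonzero remainder: 11700w^2+105300w+163800. Dividing through by 11700 gives the monic gcd w^2+9w+14.
Then lcm(f, g) = f·g / gcd(f, g); expanding and making the result monic gives the answer.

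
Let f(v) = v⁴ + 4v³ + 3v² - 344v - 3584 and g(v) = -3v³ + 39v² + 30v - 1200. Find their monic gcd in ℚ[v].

Euclidean algorithm in ℚ[v]:
  v⁴ + 4v³ + 3v² - 344v - 3584 = (-(1/3)v - 17/3)(-3v³ + 39v² + 30v - 1200) + (234v² - 574v - 10384)
  -3v³ + 39v² + 30v - 1200 = (-(1/78)v + 617/4563)(234v² - 574v - 10384) + (-(116416/4563)v + 931328/4563)
  234v² - 574v - 10384 = (-(533871/58208)v - 2961387/58208)(-(116416/4563)v + 931328/4563) + (0)
Last nonzero remainder: -(116416/4563)v + 931328/4563. Dividing through by -116416/4563 gives the monic gcd v - 8.

v - 8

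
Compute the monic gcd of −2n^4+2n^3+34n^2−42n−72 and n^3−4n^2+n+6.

n^2−2n−3

Repeated division with remainder:
  −2n^4+2n^3+34n^2−42n−72 = (−2n−6)(n^3−4n^2+n+6) + (12n^2−24n−36)
  n^3−4n^2+n+6 = ((1/12)n−1/6)(12n^2−24n−36) + (0)
Last nonzero remainder: 12n^2−24n−36. Dividing through by 12 gives the monic gcd n^2−2n−3.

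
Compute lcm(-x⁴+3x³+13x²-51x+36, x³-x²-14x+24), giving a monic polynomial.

Repeated division with remainder:
  -x⁴+3x³+13x²-51x+36 = (-x+2)(x³-x²-14x+24) + (x²+x-12)
  x³-x²-14x+24 = (x-2)(x²+x-12) + (0)
The last nonzero remainder x²+x-12 is already monic.
Then lcm(f, g) = f·g / gcd(f, g); expanding and making the result monic gives the answer.

x⁵-5x⁴-7x³+77x²-138x+72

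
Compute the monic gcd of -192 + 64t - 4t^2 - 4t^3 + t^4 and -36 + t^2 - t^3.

Repeated division with remainder:
  t^4 - 4t^3 - 4t^2 + 64t - 192 = (-t + 3)(-t^3 + t^2 - 36) + (-7t^2 + 28t - 84)
  -t^3 + t^2 - 36 = ((1/7)t + 3/7)(-7t^2 + 28t - 84) + (0)
Last nonzero remainder: -7t^2 + 28t - 84. Dividing through by -7 gives the monic gcd t^2 - 4t + 12.

12 - 4t + t^2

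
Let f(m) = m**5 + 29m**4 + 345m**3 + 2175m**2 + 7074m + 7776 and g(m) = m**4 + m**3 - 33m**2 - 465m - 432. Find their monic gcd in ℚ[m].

Euclidean algorithm in ℚ[m]:
  m**5 + 29m**4 + 345m**3 + 2175m**2 + 7074m + 7776 = (m + 28)(m**4 + m**3 - 33m**2 - 465m - 432) + (350m**3 + 3564m**2 + 20526m + 19872)
  m**4 + m**3 - 33m**2 - 465m - 432 = ((1/350)m - 1607/61250)(350m**3 + 3564m**2 + 20526m + 19872) + ((57024/30625)m**2 + (513216/30625)m + 2737152/30625)
  350m**3 + 3564m**2 + 20526m + 19872 = ((5359375/28512)m + 704375/3168)((57024/30625)m**2 + (513216/30625)m + 2737152/30625) + (0)
Last nonzero remainder: (57024/30625)m**2 + (513216/30625)m + 2737152/30625. Dividing through by 57024/30625 gives the monic gcd m**2 + 9m + 48.

m**2 + 9m + 48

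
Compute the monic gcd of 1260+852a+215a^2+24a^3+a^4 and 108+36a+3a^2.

Repeated division with remainder:
  a^4+24a^3+215a^2+852a+1260 = ((1/3)a^2+4a+35/3)(3a^2+36a+108) + (0)
Last nonzero remainder: 3a^2+36a+108. Dividing through by 3 gives the monic gcd a^2+12a+36.

36+12a+a^2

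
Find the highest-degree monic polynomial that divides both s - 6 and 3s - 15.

1

Apply the Euclidean algorithm:
  s - 6 = (1/3)(3s - 15) + (-1)
  3s - 15 = (-3s + 15)(-1) + (0)
The last nonzero remainder is the constant -1, so the polynomials are coprime and gcd = 1.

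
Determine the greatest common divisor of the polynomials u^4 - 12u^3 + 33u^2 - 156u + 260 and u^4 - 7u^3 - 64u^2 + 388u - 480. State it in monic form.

u^2 - 12u + 20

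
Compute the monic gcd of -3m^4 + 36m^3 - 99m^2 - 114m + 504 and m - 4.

By polynomial division,
  -3m^4 + 36m^3 - 99m^2 - 114m + 504 = (-3m^3 + 24m^2 - 3m - 126)(m - 4) + (0)
The last nonzero remainder m - 4 is already monic.

m - 4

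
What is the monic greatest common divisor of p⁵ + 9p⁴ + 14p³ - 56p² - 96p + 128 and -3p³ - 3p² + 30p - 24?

p³ + p² - 10p + 8

Repeated division with remainder:
  p⁵ + 9p⁴ + 14p³ - 56p² - 96p + 128 = (-(1/3)p² - (8/3)p - 16/3)(-3p³ - 3p² + 30p - 24) + (0)
Last nonzero remainder: -3p³ - 3p² + 30p - 24. Dividing through by -3 gives the monic gcd p³ + p² - 10p + 8.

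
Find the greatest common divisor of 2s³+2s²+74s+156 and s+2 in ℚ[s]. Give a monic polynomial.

s+2

Apply the Euclidean algorithm:
  2s³+2s²+74s+156 = (2s²-2s+78)(s+2) + (0)
The last nonzero remainder s+2 is already monic.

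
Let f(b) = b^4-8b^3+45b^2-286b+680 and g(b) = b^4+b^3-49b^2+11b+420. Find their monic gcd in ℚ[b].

b^2-9b+20

Euclidean algorithm in ℚ[b]:
  b^4-8b^3+45b^2-286b+680 = (b^4+b^3-49b^2+11b+420) + (-9b^3+94b^2-297b+260)
  b^4+b^3-49b^2+11b+420 = (-(1/9)b-103/81)(-9b^3+94b^2-297b+260) + ((3040/81)b^2-(3040/9)b+60800/81)
  -9b^3+94b^2-297b+260 = (-(729/3040)b+1053/3040)((3040/81)b^2-(3040/9)b+60800/81) + (0)
Last nonzero remainder: (3040/81)b^2-(3040/9)b+60800/81. Dividing through by 3040/81 gives the monic gcd b^2-9b+20.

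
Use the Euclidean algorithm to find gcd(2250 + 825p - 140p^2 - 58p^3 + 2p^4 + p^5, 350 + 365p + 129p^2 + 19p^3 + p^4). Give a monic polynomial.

25 + 10p + p^2

By polynomial division,
  p^5 + 2p^4 - 58p^3 - 140p^2 + 825p + 2250 = (p - 17)(p^4 + 19p^3 + 129p^2 + 365p + 350) + (136p^3 + 1688p^2 + 6680p + 8200)
  p^4 + 19p^3 + 129p^2 + 365p + 350 = ((1/136)p + 14/289)(136p^3 + 1688p^2 + 6680p + 8200) + (-(546/289)p^2 - (5460/289)p - 13650/289)
  136p^3 + 1688p^2 + 6680p + 8200 = (-(19652/273)p - 47396/273)(-(546/289)p^2 - (5460/289)p - 13650/289) + (0)
Last nonzero remainder: -(546/289)p^2 - (5460/289)p - 13650/289. Dividing through by -546/289 gives the monic gcd p^2 + 10p + 25.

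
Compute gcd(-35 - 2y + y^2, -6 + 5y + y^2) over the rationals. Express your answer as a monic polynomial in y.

1

Euclidean algorithm in ℚ[y]:
  y^2 - 2y - 35 = (y^2 + 5y - 6) + (-7y - 29)
  y^2 + 5y - 6 = (-(1/7)y - 6/49)(-7y - 29) + (-468/49)
  -7y - 29 = ((343/468)y + 1421/468)(-468/49) + (0)
The last nonzero remainder is the constant -468/49, so the polynomials are coprime and gcd = 1.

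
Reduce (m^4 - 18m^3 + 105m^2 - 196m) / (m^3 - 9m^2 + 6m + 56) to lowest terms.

(m^2 - 7m)/(m + 2)

Euclidean algorithm in ℚ[m]:
  m^4 - 18m^3 + 105m^2 - 196m = (m - 9)(m^3 - 9m^2 + 6m + 56) + (18m^2 - 198m + 504)
  m^3 - 9m^2 + 6m + 56 = ((1/18)m + 1/9)(18m^2 - 198m + 504) + (0)
Last nonzero remainder: 18m^2 - 198m + 504. Dividing through by 18 gives the monic gcd m^2 - 11m + 28.
Cancel m^2 - 11m + 28 from numerator and denominator to get the reduced form.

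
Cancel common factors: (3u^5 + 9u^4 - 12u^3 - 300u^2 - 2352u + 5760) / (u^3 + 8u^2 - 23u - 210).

(3u^3 + 6u^2 + 72u - 192)/(u + 7)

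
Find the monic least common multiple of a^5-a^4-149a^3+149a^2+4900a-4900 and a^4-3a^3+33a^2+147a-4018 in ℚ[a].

By polynomial division,
  a^5-a^4-149a^3+149a^2+4900a-4900 = (a+2)(a^4-3a^3+33a^2+147a-4018) + (-176a^3-64a^2+8624a+3136)
  a^4-3a^3+33a^2+147a-4018 = (-(1/176)a+37/1936)(-176a^3-64a^2+8624a+3136) + ((10070/121)a^2-493430/121)
  -176a^3-64a^2+8624a+3136 = (-(10648/5035)a-3872/5035)((10070/121)a^2-493430/121) + (0)
Last nonzero remainder: (10070/121)a^2-493430/121. Dividing through by 10070/121 gives the monic gcd a^2-49.
Then lcm(f, g) = f·g / gcd(f, g); expanding and making the result monic gives the answer.

a^7-4a^6-64a^5+514a^4-7765a^3-7382a^2+416500a-401800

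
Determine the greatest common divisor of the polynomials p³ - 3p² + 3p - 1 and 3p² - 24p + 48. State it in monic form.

By polynomial division,
  p³ - 3p² + 3p - 1 = ((1/3)p + 5/3)(3p² - 24p + 48) + (27p - 81)
  3p² - 24p + 48 = ((1/9)p - 5/9)(27p - 81) + (3)
  27p - 81 = (9p - 27)(3) + (0)
The last nonzero remainder is the constant 3, so the polynomials are coprime and gcd = 1.

1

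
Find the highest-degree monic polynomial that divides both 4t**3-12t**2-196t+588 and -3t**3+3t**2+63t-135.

By polynomial division,
  4t**3-12t**2-196t+588 = (-4/3)(-3t**3+3t**2+63t-135) + (-8t**2-112t+408)
  -3t**3+3t**2+63t-135 = ((3/8)t-45/8)(-8t**2-112t+408) + (-720t+2160)
  -8t**2-112t+408 = ((1/90)t+17/90)(-720t+2160) + (0)
Last nonzero remainder: -720t+2160. Dividing through by -720 gives the monic gcd t-3.

t-3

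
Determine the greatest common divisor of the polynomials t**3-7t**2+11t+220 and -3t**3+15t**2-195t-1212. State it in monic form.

t+4

Apply the Euclidean algorithm:
  t**3-7t**2+11t+220 = (-1/3)(-3t**3+15t**2-195t-1212) + (-2t**2-54t-184)
  -3t**3+15t**2-195t-1212 = ((3/2)t-48)(-2t**2-54t-184) + (-2511t-10044)
  -2t**2-54t-184 = ((2/2511)t+46/2511)(-2511t-10044) + (0)
Last nonzero remainder: -2511t-10044. Dividing through by -2511 gives the monic gcd t+4.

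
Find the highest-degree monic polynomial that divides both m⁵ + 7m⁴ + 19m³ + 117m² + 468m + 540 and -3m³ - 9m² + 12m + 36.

m² + 5m + 6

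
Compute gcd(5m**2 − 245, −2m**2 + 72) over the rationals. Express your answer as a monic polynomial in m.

By polynomial division,
  5m**2 − 245 = (−5/2)(−2m**2 + 72) + (−65)
  −2m**2 + 72 = ((2/65)m**2 − 72/65)(−65) + (0)
The last nonzero remainder is the constant −65, so the polynomials are coprime and gcd = 1.

1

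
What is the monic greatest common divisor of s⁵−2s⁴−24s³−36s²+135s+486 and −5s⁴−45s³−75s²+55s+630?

s²+4s+9

Repeated division with remainder:
  s⁵−2s⁴−24s³−36s²+135s+486 = (−(1/5)s+11/5)(−5s⁴−45s³−75s²+55s+630) + (60s³+140s²+140s−900)
  −5s⁴−45s³−75s²+55s+630 = (−(1/12)s−5/9)(60s³+140s²+140s−900) + ((130/9)s²+(520/9)s+130)
  60s³+140s²+140s−900 = ((54/13)s−90/13)((130/9)s²+(520/9)s+130) + (0)
Last nonzero remainder: (130/9)s²+(520/9)s+130. Dividing through by 130/9 gives the monic gcd s²+4s+9.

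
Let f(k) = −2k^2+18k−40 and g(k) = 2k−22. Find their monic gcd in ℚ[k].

Euclidean algorithm in ℚ[k]:
  −2k^2+18k−40 = (−k−2)(2k−22) + (−84)
  2k−22 = (−(1/42)k+11/42)(−84) + (0)
The last nonzero remainder is the constant −84, so the polynomials are coprime and gcd = 1.

1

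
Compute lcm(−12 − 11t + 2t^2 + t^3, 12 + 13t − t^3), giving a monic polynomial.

By polynomial division,
  t^3 + 2t^2 − 11t − 12 = (−1)(−t^3 + 13t + 12) + (2t^2 + 2t)
  −t^3 + 13t + 12 = (−(1/2)t + 1/2)(2t^2 + 2t) + (12t + 12)
  2t^2 + 2t = ((1/6)t)(12t + 12) + (0)
Last nonzero remainder: 12t + 12. Dividing through by 12 gives the monic gcd t + 1.
Then lcm(f, g) = f·g / gcd(f, g); expanding and making the result monic gives the answer.

144 + 144t − 25t^2 − 25t^3 + t^4 + t^5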